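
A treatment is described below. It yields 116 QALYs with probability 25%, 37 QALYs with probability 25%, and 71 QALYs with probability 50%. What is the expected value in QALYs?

73.75 QALYs

EV = 0.25 × 116 + 0.25 × 37 + 0.5 × 71 = 29 + 9.25 + 35.5 = 73.75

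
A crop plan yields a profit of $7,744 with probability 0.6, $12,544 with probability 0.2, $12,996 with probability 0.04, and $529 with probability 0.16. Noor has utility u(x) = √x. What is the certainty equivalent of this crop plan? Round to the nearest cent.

E[u] = 0.6·√7744 + 0.2·√12544 + 0.04·√12996 + 0.16·√529 = 0.6·88 + 0.2·112 + 0.04·114 + 0.16·23 = 83.44
CE = (83.44)² = 6962.2336

$6,962.23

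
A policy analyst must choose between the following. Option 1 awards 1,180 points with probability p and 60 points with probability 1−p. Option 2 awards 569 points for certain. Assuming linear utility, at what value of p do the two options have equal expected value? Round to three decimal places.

p·1180 + (1−p)·60 = 569
1120p + 60 = 569
p = (569 − 60) / 1120

p = 0.454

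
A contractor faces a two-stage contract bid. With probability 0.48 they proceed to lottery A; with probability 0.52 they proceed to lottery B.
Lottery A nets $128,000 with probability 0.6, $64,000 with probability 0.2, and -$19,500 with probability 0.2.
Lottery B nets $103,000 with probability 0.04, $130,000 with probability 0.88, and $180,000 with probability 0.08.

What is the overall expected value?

$110,254.40

EV(A) = 0.6 × 128000 + 0.2 × 64000 + 0.2 × (-19500) = 76800 + 12800 − 3900 = 85700
EV(B) = 0.04 × 103000 + 0.88 × 130000 + 0.08 × 180000 = 4120 + 114400 + 14400 = 132920
Overall = 0.48 × 85700 + 0.52 × 132920 = 41136 + 69118.4 = 110254.4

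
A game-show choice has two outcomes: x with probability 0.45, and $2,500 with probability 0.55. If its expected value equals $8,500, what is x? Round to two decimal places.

0.45·x + 0.55·2500 = 8500
0.45·x = 8500 − 1375 = 7125
x = 7125 / 0.45 = 15833.3333

x = $15,833.33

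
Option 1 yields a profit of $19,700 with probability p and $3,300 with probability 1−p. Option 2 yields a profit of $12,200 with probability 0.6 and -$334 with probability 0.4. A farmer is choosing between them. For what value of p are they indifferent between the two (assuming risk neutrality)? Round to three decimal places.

EV(Option 2) = 0.6 × 12200 + 0.4 × (-334) = 7320 − 133.6 = 7186.4
p·19700 + (1−p)·3300 = 7186.4
16400p + 3300 = 7186.4
p = (7186.4 − 3300) / 16400

p = 0.237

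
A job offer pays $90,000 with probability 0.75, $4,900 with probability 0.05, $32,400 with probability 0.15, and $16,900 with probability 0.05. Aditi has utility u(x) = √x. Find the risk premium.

E[u] = 0.75·√90000 + 0.05·√4900 + 0.15·√32400 + 0.05·√16900 = 0.75·300 + 0.05·70 + 0.15·180 + 0.05·130 = 262
CE = (262)² = 68644
Risk premium = EV − CE = 73450 − 68644 = 4806

$4,806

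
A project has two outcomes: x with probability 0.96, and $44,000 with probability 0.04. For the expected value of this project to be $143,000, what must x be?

0.96·x + 0.04·44000 = 143000
0.96·x = 143000 − 1760 = 141240
x = 141240 / 0.96 = 147125

x = $147,125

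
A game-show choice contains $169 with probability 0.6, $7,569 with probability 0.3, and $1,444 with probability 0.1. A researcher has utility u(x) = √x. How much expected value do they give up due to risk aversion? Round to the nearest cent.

$1,095.21

E[u] = 0.6·√169 + 0.3·√7569 + 0.1·√1444 = 0.6·13 + 0.3·87 + 0.1·38 = 37.7
CE = (37.7)² = 1421.29
Risk premium = EV − CE = 2516.5 − 1421.29 = 1095.21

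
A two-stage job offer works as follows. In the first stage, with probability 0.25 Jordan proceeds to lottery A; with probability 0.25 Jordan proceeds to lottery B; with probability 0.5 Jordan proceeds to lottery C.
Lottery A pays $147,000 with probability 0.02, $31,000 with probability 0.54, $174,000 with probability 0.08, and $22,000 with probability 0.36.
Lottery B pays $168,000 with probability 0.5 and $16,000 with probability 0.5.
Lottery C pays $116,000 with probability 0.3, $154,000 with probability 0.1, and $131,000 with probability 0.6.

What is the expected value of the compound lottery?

EV(A) = 0.02 × 147000 + 0.54 × 31000 + 0.08 × 174000 + 0.36 × 22000 = 2940 + 16740 + 13920 + 7920 = 41520
EV(B) = 0.5 × 168000 + 0.5 × 16000 = 84000 + 8000 = 92000
EV(C) = 0.3 × 116000 + 0.1 × 154000 + 0.6 × 131000 = 34800 + 15400 + 78600 = 128800
Overall = 0.25 × 41520 + 0.25 × 92000 + 0.5 × 128800 = 10380 + 23000 + 64400 = 97780

$97,780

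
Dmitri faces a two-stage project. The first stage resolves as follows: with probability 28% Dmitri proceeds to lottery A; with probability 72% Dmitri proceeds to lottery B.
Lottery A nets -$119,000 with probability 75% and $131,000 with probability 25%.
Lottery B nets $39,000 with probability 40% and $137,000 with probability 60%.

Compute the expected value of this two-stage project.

$54,596

EV(A) = 0.75 × (-119000) + 0.25 × 131000 = -89250 + 32750 = -56500
EV(B) = 0.4 × 39000 + 0.6 × 137000 = 15600 + 82200 = 97800
Overall = 0.28 × (-56500) + 0.72 × 97800 = -15820 + 70416 = 54596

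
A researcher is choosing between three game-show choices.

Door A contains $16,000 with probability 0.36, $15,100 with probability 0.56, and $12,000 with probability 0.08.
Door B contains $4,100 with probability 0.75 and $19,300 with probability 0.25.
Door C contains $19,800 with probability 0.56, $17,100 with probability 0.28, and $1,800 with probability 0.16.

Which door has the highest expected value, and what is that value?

Door C ($16,164)

Door A = 0.36 × 16000 + 0.56 × 15100 + 0.08 × 12000 = 5760 + 8456 + 960 = 15176
Door B = 0.75 × 4100 + 0.25 × 19300 = 3075 + 4825 = 7900
Door C = 0.56 × 19800 + 0.28 × 17100 + 0.16 × 1800 = 11088 + 4788 + 288 = 16164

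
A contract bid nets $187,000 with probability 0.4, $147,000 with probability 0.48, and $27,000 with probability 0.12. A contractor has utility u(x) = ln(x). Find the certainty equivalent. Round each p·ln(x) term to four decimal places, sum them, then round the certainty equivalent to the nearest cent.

$132,058.46

E[u] = 0.4·ln(187000) + 0.48·ln(147000) + 0.12·ln(27000) = 4.8555 + 5.7111 + 1.2244 = 11.7910
CE = e^11.7910 ≈ 132058.46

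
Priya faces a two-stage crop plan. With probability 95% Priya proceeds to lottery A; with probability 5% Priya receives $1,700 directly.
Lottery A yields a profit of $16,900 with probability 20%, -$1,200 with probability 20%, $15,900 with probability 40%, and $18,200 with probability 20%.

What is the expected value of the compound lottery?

$12,568

EV(A) = 0.2 × 16900 + 0.2 × (-1200) + 0.4 × 15900 + 0.2 × 18200 = 3380 − 240 + 6360 + 3640 = 13140
Branch B: 1700 (certain)
Overall = 0.95 × 13140 + 0.05 × 1700 = 12483 + 85 = 12568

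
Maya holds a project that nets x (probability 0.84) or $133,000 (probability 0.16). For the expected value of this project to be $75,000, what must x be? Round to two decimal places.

0.84·x + 0.16·133000 = 75000
0.84·x = 75000 − 21280 = 53720
x = 53720 / 0.84 = 63952.3810

x = $63,952.38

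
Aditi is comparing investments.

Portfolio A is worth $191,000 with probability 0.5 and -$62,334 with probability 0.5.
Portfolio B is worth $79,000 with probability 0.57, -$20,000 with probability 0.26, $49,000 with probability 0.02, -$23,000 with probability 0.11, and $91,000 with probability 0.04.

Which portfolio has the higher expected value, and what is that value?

Portfolio A = 0.5 × 191000 + 0.5 × (-62334) = 95500 − 31167 = 64333
Portfolio B = 0.57 × 79000 + 0.26 × (-20000) + 0.02 × 49000 + 0.11 × (-23000) + 0.04 × 91000 = 45030 − 5200 + 980 − 2530 + 3640 = 41920

Portfolio A ($64,333)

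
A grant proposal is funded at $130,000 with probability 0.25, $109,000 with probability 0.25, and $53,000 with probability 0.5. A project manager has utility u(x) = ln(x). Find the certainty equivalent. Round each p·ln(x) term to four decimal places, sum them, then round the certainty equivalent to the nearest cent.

$79,427.51

E[u] = 0.25·ln(130000) + 0.25·ln(109000) + 0.5·ln(53000) = 2.9438 + 2.8998 + 5.4390 = 11.2826
CE = e^11.2826 ≈ 79427.51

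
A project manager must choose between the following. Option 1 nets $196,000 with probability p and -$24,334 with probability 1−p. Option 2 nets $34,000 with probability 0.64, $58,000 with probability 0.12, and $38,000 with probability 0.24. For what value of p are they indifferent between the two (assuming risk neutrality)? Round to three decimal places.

EV(Option 2) = 0.64 × 34000 + 0.12 × 58000 + 0.24 × 38000 = 21760 + 6960 + 9120 = 37840
p·196000 + (1−p)·(-24334) = 37840
220334p − 24334 = 37840
p = (37840 + 24334) / 220334

p = 0.282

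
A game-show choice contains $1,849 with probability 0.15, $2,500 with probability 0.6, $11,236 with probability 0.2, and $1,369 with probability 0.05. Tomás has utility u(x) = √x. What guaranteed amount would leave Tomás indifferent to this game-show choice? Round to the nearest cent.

$3,540.25

E[u] = 0.15·√1849 + 0.6·√2500 + 0.2·√11236 + 0.05·√1369 = 0.15·43 + 0.6·50 + 0.2·106 + 0.05·37 = 59.5
CE = (59.5)² = 3540.25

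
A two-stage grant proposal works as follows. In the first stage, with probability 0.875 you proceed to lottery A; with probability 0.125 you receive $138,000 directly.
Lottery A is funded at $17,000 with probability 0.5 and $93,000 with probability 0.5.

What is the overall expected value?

$65,375

EV(A) = 0.5 × 17000 + 0.5 × 93000 = 8500 + 46500 = 55000
Branch B: 138000 (certain)
Overall = 0.875 × 55000 + 0.125 × 138000 = 48125 + 17250 = 65375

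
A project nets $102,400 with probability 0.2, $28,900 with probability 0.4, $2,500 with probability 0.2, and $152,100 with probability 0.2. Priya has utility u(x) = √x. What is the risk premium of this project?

$14,560

E[u] = 0.2·√102400 + 0.4·√28900 + 0.2·√2500 + 0.2·√152100 = 0.2·320 + 0.4·170 + 0.2·50 + 0.2·390 = 220
CE = (220)² = 48400
Risk premium = EV − CE = 62960 − 48400 = 14560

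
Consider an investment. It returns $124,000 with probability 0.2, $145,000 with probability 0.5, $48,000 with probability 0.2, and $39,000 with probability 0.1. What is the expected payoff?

$110,800

EV = 0.2 × 124000 + 0.5 × 145000 + 0.2 × 48000 + 0.1 × 39000 = 24800 + 72500 + 9600 + 3900 = 110800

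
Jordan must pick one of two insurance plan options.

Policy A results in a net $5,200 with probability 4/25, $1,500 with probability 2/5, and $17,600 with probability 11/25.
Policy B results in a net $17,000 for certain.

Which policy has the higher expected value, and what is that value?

Policy B ($17,000)

Policy A = 4/25 × 5200 + 2/5 × 1500 + 11/25 × 17600 = 832 + 600 + 7744 = 9176
Policy B: 17000 (certain)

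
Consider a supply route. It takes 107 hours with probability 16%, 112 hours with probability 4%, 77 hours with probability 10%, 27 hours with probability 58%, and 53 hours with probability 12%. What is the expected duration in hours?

51.32 hours

EV = 0.16 × 107 + 0.04 × 112 + 0.1 × 77 + 0.58 × 27 + 0.12 × 53 = 17.12 + 4.48 + 7.7 + 15.66 + 6.36 = 51.32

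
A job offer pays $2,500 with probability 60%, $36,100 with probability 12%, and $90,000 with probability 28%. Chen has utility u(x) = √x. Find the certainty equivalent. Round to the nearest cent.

$18,714.24

E[u] = 0.6·√2500 + 0.12·√36100 + 0.28·√90000 = 0.6·50 + 0.12·190 + 0.28·300 = 136.8
CE = (136.8)² = 18714.24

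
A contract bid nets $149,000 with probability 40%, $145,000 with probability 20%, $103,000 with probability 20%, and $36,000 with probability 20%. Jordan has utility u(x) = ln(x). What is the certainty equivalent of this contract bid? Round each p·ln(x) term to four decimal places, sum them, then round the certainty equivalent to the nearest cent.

$103,611.13

E[u] = 0.4·ln(149000) + 0.2·ln(145000) + 0.2·ln(103000) + 0.2·ln(36000) = 4.7647 + 2.3769 + 2.3085 + 2.0983 = 11.5484
CE = e^11.5484 ≈ 103611.13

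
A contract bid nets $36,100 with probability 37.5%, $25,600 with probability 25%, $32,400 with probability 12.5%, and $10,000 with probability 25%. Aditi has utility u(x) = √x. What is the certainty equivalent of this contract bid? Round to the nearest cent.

$25,201.56

E[u] = 0.375·√36100 + 0.25·√25600 + 0.125·√32400 + 0.25·√10000 = 0.375·190 + 0.25·160 + 0.125·180 + 0.25·100 = 158.75
CE = (158.75)² = 25201.5625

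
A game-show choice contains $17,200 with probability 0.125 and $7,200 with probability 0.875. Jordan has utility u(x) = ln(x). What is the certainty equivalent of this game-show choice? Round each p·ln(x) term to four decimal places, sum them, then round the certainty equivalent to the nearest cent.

E[u] = 0.125·ln(17200) + 0.875·ln(7200) = 1.2191 + 7.7716 = 8.9907
CE = e^8.9907 ≈ 8028.07

$8,028.07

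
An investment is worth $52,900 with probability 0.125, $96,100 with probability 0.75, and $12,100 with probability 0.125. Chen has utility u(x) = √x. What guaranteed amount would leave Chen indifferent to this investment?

E[u] = 0.125·√52900 + 0.75·√96100 + 0.125·√12100 = 0.125·230 + 0.75·310 + 0.125·110 = 275
CE = (275)² = 75625

$75,625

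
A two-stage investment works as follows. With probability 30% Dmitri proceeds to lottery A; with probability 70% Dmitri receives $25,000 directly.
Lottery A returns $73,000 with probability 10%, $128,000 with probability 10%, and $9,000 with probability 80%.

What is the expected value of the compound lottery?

EV(A) = 0.1 × 73000 + 0.1 × 128000 + 0.8 × 9000 = 7300 + 12800 + 7200 = 27300
Branch B: 25000 (certain)
Overall = 0.3 × 27300 + 0.7 × 25000 = 8190 + 17500 = 25690

$25,690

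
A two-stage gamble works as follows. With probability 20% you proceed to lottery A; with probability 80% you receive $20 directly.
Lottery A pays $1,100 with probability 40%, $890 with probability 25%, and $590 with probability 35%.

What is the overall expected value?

EV(A) = 0.4 × 1100 + 0.25 × 890 + 0.35 × 590 = 440 + 222.5 + 206.5 = 869
Branch B: 20 (certain)
Overall = 0.2 × 869 + 0.8 × 20 = 173.8 + 16 = 189.8

$189.80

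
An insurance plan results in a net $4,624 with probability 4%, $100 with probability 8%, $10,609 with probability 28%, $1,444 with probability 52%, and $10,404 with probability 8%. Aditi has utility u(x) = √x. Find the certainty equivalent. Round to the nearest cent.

E[u] = 0.04·√4624 + 0.08·√100 + 0.28·√10609 + 0.52·√1444 + 0.08·√10404 = 0.04·68 + 0.08·10 + 0.28·103 + 0.52·38 + 0.08·102 = 60.28
CE = (60.28)² = 3633.6784

$3,633.68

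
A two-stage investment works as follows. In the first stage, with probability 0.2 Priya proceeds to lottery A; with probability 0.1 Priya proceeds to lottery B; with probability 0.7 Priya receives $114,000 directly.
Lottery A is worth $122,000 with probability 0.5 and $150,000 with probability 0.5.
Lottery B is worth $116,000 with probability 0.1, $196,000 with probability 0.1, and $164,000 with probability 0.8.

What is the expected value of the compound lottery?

EV(A) = 0.5 × 122000 + 0.5 × 150000 = 61000 + 75000 = 136000
EV(B) = 0.1 × 116000 + 0.1 × 196000 + 0.8 × 164000 = 11600 + 19600 + 131200 = 162400
Branch C: 114000 (certain)
Overall = 0.2 × 136000 + 0.1 × 162400 + 0.7 × 114000 = 27200 + 16240 + 79800 = 123240

$123,240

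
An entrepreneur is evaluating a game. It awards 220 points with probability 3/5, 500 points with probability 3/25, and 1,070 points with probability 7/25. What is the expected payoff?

EV = 3/5 × 220 + 3/25 × 500 + 7/25 × 1070 = 132 + 60 + 299.6 = 491.6

491.6 points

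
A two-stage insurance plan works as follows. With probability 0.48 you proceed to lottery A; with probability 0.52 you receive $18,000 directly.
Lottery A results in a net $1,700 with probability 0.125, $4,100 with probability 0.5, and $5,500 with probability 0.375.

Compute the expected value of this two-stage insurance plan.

$11,436

EV(A) = 0.125 × 1700 + 0.5 × 4100 + 0.375 × 5500 = 212.5 + 2050 + 2062.5 = 4325
Branch B: 18000 (certain)
Overall = 0.48 × 4325 + 0.52 × 18000 = 2076 + 9360 = 11436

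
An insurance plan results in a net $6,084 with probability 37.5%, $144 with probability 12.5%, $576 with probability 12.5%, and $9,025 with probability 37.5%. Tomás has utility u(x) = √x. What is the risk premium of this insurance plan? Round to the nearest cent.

$942.98

E[u] = 0.375·√6084 + 0.125·√144 + 0.125·√576 + 0.375·√9025 = 0.375·78 + 0.125·12 + 0.125·24 + 0.375·95 = 69.375
CE = (69.375)² = 4812.890625
Risk premium = EV − CE = 5755.875 − 4812.890625 = 942.984375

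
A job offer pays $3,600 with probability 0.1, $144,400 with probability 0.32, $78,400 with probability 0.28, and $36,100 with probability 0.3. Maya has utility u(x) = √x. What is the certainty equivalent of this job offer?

$69,169

E[u] = 0.1·√3600 + 0.32·√144400 + 0.28·√78400 + 0.3·√36100 = 0.1·60 + 0.32·380 + 0.28·280 + 0.3·190 = 263
CE = (263)² = 69169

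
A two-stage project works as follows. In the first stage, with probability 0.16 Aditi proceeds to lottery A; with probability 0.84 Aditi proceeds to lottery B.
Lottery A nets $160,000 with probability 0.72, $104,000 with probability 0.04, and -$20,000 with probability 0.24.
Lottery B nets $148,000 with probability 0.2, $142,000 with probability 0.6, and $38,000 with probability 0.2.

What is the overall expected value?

EV(A) = 0.72 × 160000 + 0.04 × 104000 + 0.24 × (-20000) = 115200 + 4160 − 4800 = 114560
EV(B) = 0.2 × 148000 + 0.6 × 142000 + 0.2 × 38000 = 29600 + 85200 + 7600 = 122400
Overall = 0.16 × 114560 + 0.84 × 122400 = 18329.6 + 102816 = 121145.6

$121,145.60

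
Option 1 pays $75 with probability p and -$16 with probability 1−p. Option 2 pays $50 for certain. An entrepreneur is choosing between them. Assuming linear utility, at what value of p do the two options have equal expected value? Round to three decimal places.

p·75 + (1−p)·(-16) = 50
91p − 16 = 50
p = (50 + 16) / 91

p = 0.725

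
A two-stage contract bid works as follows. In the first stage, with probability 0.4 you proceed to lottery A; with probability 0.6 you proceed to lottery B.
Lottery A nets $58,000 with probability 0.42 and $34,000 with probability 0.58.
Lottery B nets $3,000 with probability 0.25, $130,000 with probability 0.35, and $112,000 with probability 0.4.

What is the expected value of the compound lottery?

EV(A) = 0.42 × 58000 + 0.58 × 34000 = 24360 + 19720 = 44080
EV(B) = 0.25 × 3000 + 0.35 × 130000 + 0.4 × 112000 = 750 + 45500 + 44800 = 91050
Overall = 0.4 × 44080 + 0.6 × 91050 = 17632 + 54630 = 72262

$72,262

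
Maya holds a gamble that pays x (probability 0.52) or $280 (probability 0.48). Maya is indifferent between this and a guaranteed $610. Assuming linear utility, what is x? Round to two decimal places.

x = $914.62

0.52·x + 0.48·280 = 610
0.52·x = 610 − 134.4 = 475.6
x = 475.6 / 0.52 = 914.6154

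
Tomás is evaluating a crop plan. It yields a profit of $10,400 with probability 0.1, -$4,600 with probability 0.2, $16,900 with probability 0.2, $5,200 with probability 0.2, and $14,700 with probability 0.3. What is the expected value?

$8,950

EV = 0.1 × 10400 + 0.2 × (-4600) + 0.2 × 16900 + 0.2 × 5200 + 0.3 × 14700 = 1040 − 920 + 3380 + 1040 + 4410 = 8950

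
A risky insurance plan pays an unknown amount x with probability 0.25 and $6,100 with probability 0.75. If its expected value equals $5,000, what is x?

x = $1,700

0.25·x + 0.75·6100 = 5000
0.25·x = 5000 − 4575 = 425
x = 425 / 0.25 = 1700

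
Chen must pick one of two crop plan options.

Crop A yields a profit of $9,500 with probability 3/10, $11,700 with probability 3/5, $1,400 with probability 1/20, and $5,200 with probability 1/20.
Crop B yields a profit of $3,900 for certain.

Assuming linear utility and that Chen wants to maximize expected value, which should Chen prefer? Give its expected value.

Crop A = 3/10 × 9500 + 3/5 × 11700 + 1/20 × 1400 + 1/20 × 5200 = 2850 + 7020 + 70 + 260 = 10200
Crop B: 3900 (certain)

Crop A ($10,200)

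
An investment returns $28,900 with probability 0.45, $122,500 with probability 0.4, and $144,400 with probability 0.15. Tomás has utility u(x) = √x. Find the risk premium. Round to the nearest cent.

E[u] = 0.45·√28900 + 0.4·√122500 + 0.15·√144400 = 0.45·170 + 0.4·350 + 0.15·380 = 273.5
CE = (273.5)² = 74802.25
Risk premium = EV − CE = 83665 − 74802.25 = 8862.75

$8,862.75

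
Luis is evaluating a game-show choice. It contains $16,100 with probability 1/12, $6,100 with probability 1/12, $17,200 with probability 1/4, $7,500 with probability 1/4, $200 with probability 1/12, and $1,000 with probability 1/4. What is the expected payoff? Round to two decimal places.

EV = 1/12 × 16100 + 1/12 × 6100 + 1/4 × 17200 + 1/4 × 7500 + 1/12 × 200 + 1/4 × 1000 = 1341.6667 + 508.3333 + 4300 + 1875 + 16.6667 + 250 = 8291.6667

$8,291.67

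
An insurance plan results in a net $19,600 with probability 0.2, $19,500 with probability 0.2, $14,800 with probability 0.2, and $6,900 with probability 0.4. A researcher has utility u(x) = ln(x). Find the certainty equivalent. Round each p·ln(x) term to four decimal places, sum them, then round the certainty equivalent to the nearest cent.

E[u] = 0.2·ln(19600) + 0.2·ln(19500) + 0.2·ln(14800) + 0.4·ln(6900) = 1.9767 + 1.9756 + 1.9205 + 3.5357 = 9.4085
CE = e^9.4085 ≈ 12191.57

$12,191.57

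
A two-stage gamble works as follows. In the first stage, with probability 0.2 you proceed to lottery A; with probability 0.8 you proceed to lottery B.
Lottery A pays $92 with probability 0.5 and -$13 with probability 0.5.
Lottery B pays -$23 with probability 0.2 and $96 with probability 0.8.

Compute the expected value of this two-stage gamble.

$65.66

EV(A) = 0.5 × 92 + 0.5 × (-13) = 46 − 6.5 = 39.5
EV(B) = 0.2 × (-23) + 0.8 × 96 = -4.6 + 76.8 = 72.2
Overall = 0.2 × 39.5 + 0.8 × 72.2 = 7.9 + 57.76 = 65.66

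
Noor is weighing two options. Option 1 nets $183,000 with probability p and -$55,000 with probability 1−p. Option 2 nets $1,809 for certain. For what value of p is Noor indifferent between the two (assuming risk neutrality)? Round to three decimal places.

p·183000 + (1−p)·(-55000) = 1809
238000p − 55000 = 1809
p = (1809 + 55000) / 238000

p = 0.239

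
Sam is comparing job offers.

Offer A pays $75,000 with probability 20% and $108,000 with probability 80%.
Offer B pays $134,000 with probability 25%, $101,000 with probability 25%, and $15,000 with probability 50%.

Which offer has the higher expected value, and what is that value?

Offer A = 0.2 × 75000 + 0.8 × 108000 = 15000 + 86400 = 101400
Offer B = 0.25 × 134000 + 0.25 × 101000 + 0.5 × 15000 = 33500 + 25250 + 7500 = 66250

Offer A ($101,400)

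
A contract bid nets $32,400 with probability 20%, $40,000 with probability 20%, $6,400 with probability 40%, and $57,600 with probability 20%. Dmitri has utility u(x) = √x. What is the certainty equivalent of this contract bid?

$24,336

E[u] = 0.2·√32400 + 0.2·√40000 + 0.4·√6400 + 0.2·√57600 = 0.2·180 + 0.2·200 + 0.4·80 + 0.2·240 = 156
CE = (156)² = 24336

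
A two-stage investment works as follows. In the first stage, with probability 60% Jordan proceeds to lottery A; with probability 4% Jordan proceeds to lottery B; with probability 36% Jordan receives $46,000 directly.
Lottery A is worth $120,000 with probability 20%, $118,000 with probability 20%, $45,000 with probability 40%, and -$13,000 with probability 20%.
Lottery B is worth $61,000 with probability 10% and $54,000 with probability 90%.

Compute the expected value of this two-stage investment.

$56,548

EV(A) = 0.2 × 120000 + 0.2 × 118000 + 0.4 × 45000 + 0.2 × (-13000) = 24000 + 23600 + 18000 − 2600 = 63000
EV(B) = 0.1 × 61000 + 0.9 × 54000 = 6100 + 48600 = 54700
Branch C: 46000 (certain)
Overall = 0.6 × 63000 + 0.04 × 54700 + 0.36 × 46000 = 37800 + 2188 + 16560 = 56548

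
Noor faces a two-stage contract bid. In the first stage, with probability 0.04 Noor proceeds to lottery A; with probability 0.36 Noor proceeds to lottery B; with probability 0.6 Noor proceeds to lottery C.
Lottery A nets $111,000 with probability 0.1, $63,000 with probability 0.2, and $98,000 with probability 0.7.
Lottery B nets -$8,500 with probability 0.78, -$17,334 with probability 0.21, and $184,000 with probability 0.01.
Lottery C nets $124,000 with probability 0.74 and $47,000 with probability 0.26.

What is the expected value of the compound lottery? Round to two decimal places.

EV(A) = 0.1 × 111000 + 0.2 × 63000 + 0.7 × 98000 = 11100 + 12600 + 68600 = 92300
EV(B) = 0.78 × (-8500) + 0.21 × (-17334) + 0.01 × 184000 = -6630 − 3640.14 + 1840 = -8430.14
EV(C) = 0.74 × 124000 + 0.26 × 47000 = 91760 + 12220 = 103980
Overall = 0.04 × 92300 + 0.36 × (-8430.14) + 0.6 × 103980 = 3692 − 3034.8504 + 62388 = 63045.1496

$63,045.15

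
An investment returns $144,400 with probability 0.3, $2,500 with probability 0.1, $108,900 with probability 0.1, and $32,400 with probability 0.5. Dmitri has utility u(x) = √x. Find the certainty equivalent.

$58,564

E[u] = 0.3·√144400 + 0.1·√2500 + 0.1·√108900 + 0.5·√32400 = 0.3·380 + 0.1·50 + 0.1·330 + 0.5·180 = 242
CE = (242)² = 58564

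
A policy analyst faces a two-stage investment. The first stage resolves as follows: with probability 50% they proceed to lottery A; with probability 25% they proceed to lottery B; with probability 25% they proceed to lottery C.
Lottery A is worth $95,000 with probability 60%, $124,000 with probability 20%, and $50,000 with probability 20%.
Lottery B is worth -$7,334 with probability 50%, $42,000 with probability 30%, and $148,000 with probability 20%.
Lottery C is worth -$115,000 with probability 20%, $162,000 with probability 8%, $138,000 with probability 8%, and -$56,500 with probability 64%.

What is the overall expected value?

$46,743.25

EV(A) = 0.6 × 95000 + 0.2 × 124000 + 0.2 × 50000 = 57000 + 24800 + 10000 = 91800
EV(B) = 0.5 × (-7334) + 0.3 × 42000 + 0.2 × 148000 = -3667 + 12600 + 29600 = 38533
EV(C) = 0.2 × (-115000) + 0.08 × 162000 + 0.08 × 138000 + 0.64 × (-56500) = -23000 + 12960 + 11040 − 36160 = -35160
Overall = 0.5 × 91800 + 0.25 × 38533 + 0.25 × (-35160) = 45900 + 9633.25 − 8790 = 46743.25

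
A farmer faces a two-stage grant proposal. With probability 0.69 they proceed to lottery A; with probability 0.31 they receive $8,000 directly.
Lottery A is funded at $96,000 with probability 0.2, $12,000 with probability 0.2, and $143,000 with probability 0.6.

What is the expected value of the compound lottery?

$76,586

EV(A) = 0.2 × 96000 + 0.2 × 12000 + 0.6 × 143000 = 19200 + 2400 + 85800 = 107400
Branch B: 8000 (certain)
Overall = 0.69 × 107400 + 0.31 × 8000 = 74106 + 2480 = 76586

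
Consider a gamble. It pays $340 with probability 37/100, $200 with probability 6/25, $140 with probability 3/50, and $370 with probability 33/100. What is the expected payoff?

$304.30

EV = 37/100 × 340 + 6/25 × 200 + 3/50 × 140 + 33/100 × 370 = 125.8 + 48 + 8.4 + 122.1 = 304.3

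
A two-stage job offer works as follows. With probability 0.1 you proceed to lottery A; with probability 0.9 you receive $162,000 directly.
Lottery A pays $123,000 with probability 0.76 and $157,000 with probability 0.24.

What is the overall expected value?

$158,916

EV(A) = 0.76 × 123000 + 0.24 × 157000 = 93480 + 37680 = 131160
Branch B: 162000 (certain)
Overall = 0.1 × 131160 + 0.9 × 162000 = 13116 + 145800 = 158916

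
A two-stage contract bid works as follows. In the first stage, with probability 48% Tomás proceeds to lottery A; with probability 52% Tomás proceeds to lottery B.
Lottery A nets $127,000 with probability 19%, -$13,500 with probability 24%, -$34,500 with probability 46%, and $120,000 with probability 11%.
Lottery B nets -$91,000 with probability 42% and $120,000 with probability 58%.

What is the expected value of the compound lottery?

$25,063.20

EV(A) = 0.19 × 127000 + 0.24 × (-13500) + 0.46 × (-34500) + 0.11 × 120000 = 24130 − 3240 − 15870 + 13200 = 18220
EV(B) = 0.42 × (-91000) + 0.58 × 120000 = -38220 + 69600 = 31380
Overall = 0.48 × 18220 + 0.52 × 31380 = 8745.6 + 16317.6 = 25063.2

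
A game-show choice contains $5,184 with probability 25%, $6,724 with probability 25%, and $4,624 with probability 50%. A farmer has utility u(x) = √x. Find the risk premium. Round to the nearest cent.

E[u] = 0.25·√5184 + 0.25·√6724 + 0.5·√4624 = 0.25·72 + 0.25·82 + 0.5·68 = 72.5
CE = (72.5)² = 5256.25
Risk premium = EV − CE = 5289 − 5256.25 = 32.75

$32.75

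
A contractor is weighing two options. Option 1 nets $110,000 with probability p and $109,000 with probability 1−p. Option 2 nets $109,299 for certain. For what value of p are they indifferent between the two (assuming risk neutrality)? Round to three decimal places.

p·110000 + (1−p)·109000 = 109299
1000p + 109000 = 109299
p = (109299 − 109000) / 1000

p = 0.299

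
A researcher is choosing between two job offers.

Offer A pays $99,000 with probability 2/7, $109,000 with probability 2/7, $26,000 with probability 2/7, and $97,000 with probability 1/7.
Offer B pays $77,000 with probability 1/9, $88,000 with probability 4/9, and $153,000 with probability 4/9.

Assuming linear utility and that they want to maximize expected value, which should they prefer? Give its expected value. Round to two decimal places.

Offer A = 2/7 × 99000 + 2/7 × 109000 + 2/7 × 26000 + 1/7 × 97000 = 28285.7143 + 31142.8571 + 7428.5714 + 13857.1429 = 80714.2857
Offer B = 1/9 × 77000 + 4/9 × 88000 + 4/9 × 153000 = 8555.5556 + 39111.1111 + 68000 = 115666.6667

Offer B ($115,666.67)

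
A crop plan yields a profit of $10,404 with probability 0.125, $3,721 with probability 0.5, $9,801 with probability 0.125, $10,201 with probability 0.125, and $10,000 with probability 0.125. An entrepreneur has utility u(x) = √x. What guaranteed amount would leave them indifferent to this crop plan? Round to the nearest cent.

E[u] = 0.125·√10404 + 0.5·√3721 + 0.125·√9801 + 0.125·√10201 + 0.125·√10000 = 0.125·102 + 0.5·61 + 0.125·99 + 0.125·101 + 0.125·100 = 80.75
CE = (80.75)² = 6520.5625

$6,520.56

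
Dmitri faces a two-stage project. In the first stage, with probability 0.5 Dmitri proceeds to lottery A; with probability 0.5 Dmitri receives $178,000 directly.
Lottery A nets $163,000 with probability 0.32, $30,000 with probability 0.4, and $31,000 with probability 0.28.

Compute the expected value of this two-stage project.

EV(A) = 0.32 × 163000 + 0.4 × 30000 + 0.28 × 31000 = 52160 + 12000 + 8680 = 72840
Branch B: 178000 (certain)
Overall = 0.5 × 72840 + 0.5 × 178000 = 36420 + 89000 = 125420

$125,420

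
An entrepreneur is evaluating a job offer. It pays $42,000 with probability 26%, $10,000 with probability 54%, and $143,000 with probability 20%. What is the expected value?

EV = 0.26 × 42000 + 0.54 × 10000 + 0.2 × 143000 = 10920 + 5400 + 28600 = 44920

$44,920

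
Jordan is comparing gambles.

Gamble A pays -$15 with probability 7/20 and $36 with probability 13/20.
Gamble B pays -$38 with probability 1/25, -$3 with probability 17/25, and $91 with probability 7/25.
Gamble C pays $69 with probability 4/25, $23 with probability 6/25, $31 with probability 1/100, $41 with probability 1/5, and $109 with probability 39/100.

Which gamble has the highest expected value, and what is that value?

Gamble A = 7/20 × (-15) + 13/20 × 36 = -5.25 + 23.4 = 18.15
Gamble B = 1/25 × (-38) + 17/25 × (-3) + 7/25 × 91 = -1.52 − 2.04 + 25.48 = 21.92
Gamble C = 4/25 × 69 + 6/25 × 23 + 1/100 × 31 + 1/5 × 41 + 39/100 × 109 = 11.04 + 5.52 + 0.31 + 8.2 + 42.51 = 67.58

Gamble C ($67.58)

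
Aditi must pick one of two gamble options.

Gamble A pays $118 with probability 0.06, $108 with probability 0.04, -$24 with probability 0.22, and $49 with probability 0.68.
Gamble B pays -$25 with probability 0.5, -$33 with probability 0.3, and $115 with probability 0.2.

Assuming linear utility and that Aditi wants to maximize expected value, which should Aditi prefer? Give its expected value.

Gamble A = 0.06 × 118 + 0.04 × 108 + 0.22 × (-24) + 0.68 × 49 = 7.08 + 4.32 − 5.28 + 33.32 = 39.44
Gamble B = 0.5 × (-25) + 0.3 × (-33) + 0.2 × 115 = -12.5 − 9.9 + 23 = 0.6

Gamble A ($39.44)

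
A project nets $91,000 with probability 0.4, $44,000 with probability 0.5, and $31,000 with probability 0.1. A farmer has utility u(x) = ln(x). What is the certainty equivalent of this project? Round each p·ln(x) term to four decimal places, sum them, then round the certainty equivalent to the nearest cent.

E[u] = 0.4·ln(91000) + 0.5·ln(44000) + 0.1·ln(31000) = 4.5674 + 5.3460 + 1.0342 = 10.9476
CE = e^10.9476 ≈ 56817.52

$56,817.52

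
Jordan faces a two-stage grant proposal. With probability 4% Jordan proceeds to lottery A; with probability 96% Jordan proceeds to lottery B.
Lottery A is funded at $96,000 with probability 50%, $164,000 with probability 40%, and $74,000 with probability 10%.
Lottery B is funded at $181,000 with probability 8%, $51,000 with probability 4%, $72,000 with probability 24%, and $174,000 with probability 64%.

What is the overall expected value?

$144,193.60

EV(A) = 0.5 × 96000 + 0.4 × 164000 + 0.1 × 74000 = 48000 + 65600 + 7400 = 121000
EV(B) = 0.08 × 181000 + 0.04 × 51000 + 0.24 × 72000 + 0.64 × 174000 = 14480 + 2040 + 17280 + 111360 = 145160
Overall = 0.04 × 121000 + 0.96 × 145160 = 4840 + 139353.6 = 144193.6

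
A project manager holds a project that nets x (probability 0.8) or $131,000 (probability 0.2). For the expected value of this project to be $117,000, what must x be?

0.8·x + 0.2·131000 = 117000
0.8·x = 117000 − 26200 = 90800
x = 90800 / 0.8 = 113500

x = $113,500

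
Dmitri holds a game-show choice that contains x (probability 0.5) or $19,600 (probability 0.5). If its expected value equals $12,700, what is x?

0.5·x + 0.5·19600 = 12700
0.5·x = 12700 − 9800 = 2900
x = 2900 / 0.5 = 5800

x = $5,800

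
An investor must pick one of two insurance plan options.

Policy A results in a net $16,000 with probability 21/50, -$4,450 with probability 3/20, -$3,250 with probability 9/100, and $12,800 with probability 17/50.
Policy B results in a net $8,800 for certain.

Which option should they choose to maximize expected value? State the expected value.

Policy A ($10,112)

Policy A = 21/50 × 16000 + 3/20 × (-4450) + 9/100 × (-3250) + 17/50 × 12800 = 6720 − 667.5 − 292.5 + 4352 = 10112
Policy B: 8800 (certain)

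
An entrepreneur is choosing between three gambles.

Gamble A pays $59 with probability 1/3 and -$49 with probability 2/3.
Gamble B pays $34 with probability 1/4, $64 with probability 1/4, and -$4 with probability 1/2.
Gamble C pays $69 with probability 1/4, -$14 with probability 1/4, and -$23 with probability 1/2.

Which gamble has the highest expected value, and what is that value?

Gamble A = 1/3 × 59 + 2/3 × (-49) = 19.6667 − 32.6667 = -13
Gamble B = 1/4 × 34 + 1/4 × 64 + 1/2 × (-4) = 8.5 + 16 − 2 = 22.5
Gamble C = 1/4 × 69 + 1/4 × (-14) + 1/2 × (-23) = 17.25 − 3.5 − 11.5 = 2.25

Gamble B ($22.50)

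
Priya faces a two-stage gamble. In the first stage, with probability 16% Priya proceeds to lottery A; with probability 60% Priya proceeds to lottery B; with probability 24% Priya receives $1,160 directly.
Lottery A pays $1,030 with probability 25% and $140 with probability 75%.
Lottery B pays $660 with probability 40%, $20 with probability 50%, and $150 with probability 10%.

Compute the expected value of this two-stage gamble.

EV(A) = 0.25 × 1030 + 0.75 × 140 = 257.5 + 105 = 362.5
EV(B) = 0.4 × 660 + 0.5 × 20 + 0.1 × 150 = 264 + 10 + 15 = 289
Branch C: 1160 (certain)
Overall = 0.16 × 362.5 + 0.6 × 289 + 0.24 × 1160 = 58 + 173.4 + 278.4 = 509.8

$509.80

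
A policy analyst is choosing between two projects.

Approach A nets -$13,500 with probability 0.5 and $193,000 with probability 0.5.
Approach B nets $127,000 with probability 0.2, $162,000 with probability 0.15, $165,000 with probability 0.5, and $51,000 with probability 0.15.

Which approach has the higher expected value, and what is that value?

Approach A = 0.5 × (-13500) + 0.5 × 193000 = -6750 + 96500 = 89750
Approach B = 0.2 × 127000 + 0.15 × 162000 + 0.5 × 165000 + 0.15 × 51000 = 25400 + 24300 + 82500 + 7650 = 139850

Approach B ($139,850)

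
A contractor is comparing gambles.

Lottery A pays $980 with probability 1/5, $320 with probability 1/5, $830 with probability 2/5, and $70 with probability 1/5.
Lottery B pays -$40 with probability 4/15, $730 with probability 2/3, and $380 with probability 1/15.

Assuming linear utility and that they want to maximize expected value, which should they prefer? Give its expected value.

Lottery A ($606)

Lottery A = 1/5 × 980 + 1/5 × 320 + 2/5 × 830 + 1/5 × 70 = 196 + 64 + 332 + 14 = 606
Lottery B = 4/15 × (-40) + 2/3 × 730 + 1/15 × 380 = -10.6667 + 486.6667 + 25.3333 = 501.3333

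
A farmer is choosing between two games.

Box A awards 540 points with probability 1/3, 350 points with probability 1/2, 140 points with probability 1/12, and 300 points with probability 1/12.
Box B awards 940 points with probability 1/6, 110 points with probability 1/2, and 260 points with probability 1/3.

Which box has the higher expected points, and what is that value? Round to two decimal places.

Box A = 1/3 × 540 + 1/2 × 350 + 1/12 × 140 + 1/12 × 300 = 180 + 175 + 11.6667 + 25 = 391.6667
Box B = 1/6 × 940 + 1/2 × 110 + 1/3 × 260 = 156.6667 + 55 + 86.6667 = 298.3333

Box A (391.67 points)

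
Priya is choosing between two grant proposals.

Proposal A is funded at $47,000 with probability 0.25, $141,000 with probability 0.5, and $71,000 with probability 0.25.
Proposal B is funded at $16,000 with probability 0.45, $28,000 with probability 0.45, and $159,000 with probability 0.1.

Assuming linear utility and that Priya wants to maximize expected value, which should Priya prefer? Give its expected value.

Proposal A ($100,000)

Proposal A = 0.25 × 47000 + 0.5 × 141000 + 0.25 × 71000 = 11750 + 70500 + 17750 = 100000
Proposal B = 0.45 × 16000 + 0.45 × 28000 + 0.1 × 159000 = 7200 + 12600 + 15900 = 35700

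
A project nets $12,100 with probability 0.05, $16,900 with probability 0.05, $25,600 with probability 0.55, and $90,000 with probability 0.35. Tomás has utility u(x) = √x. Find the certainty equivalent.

$42,025

E[u] = 0.05·√12100 + 0.05·√16900 + 0.55·√25600 + 0.35·√90000 = 0.05·110 + 0.05·130 + 0.55·160 + 0.35·300 = 205
CE = (205)² = 42025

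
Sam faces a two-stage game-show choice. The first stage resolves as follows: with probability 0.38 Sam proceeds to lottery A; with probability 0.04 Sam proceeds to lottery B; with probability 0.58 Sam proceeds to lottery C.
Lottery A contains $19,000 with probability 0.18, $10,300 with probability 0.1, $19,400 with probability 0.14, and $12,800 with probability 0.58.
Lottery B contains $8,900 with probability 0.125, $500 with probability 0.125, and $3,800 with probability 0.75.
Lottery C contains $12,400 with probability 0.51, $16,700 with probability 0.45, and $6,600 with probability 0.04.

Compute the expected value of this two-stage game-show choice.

EV(A) = 0.18 × 19000 + 0.1 × 10300 + 0.14 × 19400 + 0.58 × 12800 = 3420 + 1030 + 2716 + 7424 = 14590
EV(B) = 0.125 × 8900 + 0.125 × 500 + 0.75 × 3800 = 1112.5 + 62.5 + 2850 = 4025
EV(C) = 0.51 × 12400 + 0.45 × 16700 + 0.04 × 6600 = 6324 + 7515 + 264 = 14103
Overall = 0.38 × 14590 + 0.04 × 4025 + 0.58 × 14103 = 5544.2 + 161 + 8179.74 = 13884.94

$13,884.94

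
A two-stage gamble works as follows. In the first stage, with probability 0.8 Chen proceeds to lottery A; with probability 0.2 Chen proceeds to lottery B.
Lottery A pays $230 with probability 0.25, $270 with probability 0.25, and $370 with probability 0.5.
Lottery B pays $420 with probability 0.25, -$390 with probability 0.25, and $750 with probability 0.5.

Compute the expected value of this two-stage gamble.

EV(A) = 0.25 × 230 + 0.25 × 270 + 0.5 × 370 = 57.5 + 67.5 + 185 = 310
EV(B) = 0.25 × 420 + 0.25 × (-390) + 0.5 × 750 = 105 − 97.5 + 375 = 382.5
Overall = 0.8 × 310 + 0.2 × 382.5 = 248 + 76.5 = 324.5

$324.50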